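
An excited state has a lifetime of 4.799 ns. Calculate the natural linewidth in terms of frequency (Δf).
16.582 MHz

Using the energy-time uncertainty principle and E = hf:
ΔEΔt ≥ ℏ/2
hΔf·Δt ≥ ℏ/2

The minimum frequency uncertainty is:
Δf = ℏ/(2hτ) = 1/(4πτ)
Δf = 1/(4π × 4.799e-09 s)
Δf = 1.658e+07 Hz = 16.582 MHz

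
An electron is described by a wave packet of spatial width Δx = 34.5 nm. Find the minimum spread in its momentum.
1.528 × 10^-27 kg·m/s

For a wave packet, the spatial width Δx and momentum spread Δp are related by the uncertainty principle:
ΔxΔp ≥ ℏ/2

The minimum momentum spread is:
Δp_min = ℏ/(2Δx)
Δp_min = (1.055e-34 J·s) / (2 × 3.450e-08 m)
Δp_min = 1.528e-27 kg·m/s

A wave packet cannot have both a well-defined position and well-defined momentum.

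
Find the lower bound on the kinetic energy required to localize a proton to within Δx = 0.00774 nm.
86.591 meV

Localizing a particle requires giving it sufficient momentum uncertainty:

1. From uncertainty principle: Δp ≥ ℏ/(2Δx)
   Δp_min = (1.055e-34 J·s) / (2 × 7.740e-12 m)
   Δp_min = 6.812e-24 kg·m/s

2. This momentum uncertainty corresponds to kinetic energy:
   KE ≈ (Δp)²/(2m) = (6.812e-24)²/(2 × 1.673e-27 kg)
   KE = 1.387e-20 J = 86.591 meV

Tighter localization requires more energy.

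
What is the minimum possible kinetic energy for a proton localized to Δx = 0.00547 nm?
173.372 meV

Localizing a particle requires giving it sufficient momentum uncertainty:

1. From uncertainty principle: Δp ≥ ℏ/(2Δx)
   Δp_min = (1.055e-34 J·s) / (2 × 5.470e-12 m)
   Δp_min = 9.640e-24 kg·m/s

2. This momentum uncertainty corresponds to kinetic energy:
   KE ≈ (Δp)²/(2m) = (9.640e-24)²/(2 × 1.673e-27 kg)
   KE = 2.778e-20 J = 173.372 meV

Tighter localization requires more energy.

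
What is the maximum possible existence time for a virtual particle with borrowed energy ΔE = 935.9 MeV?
3.516 × 10^-25 s

Using the energy-time uncertainty principle:
ΔEΔt ≥ ℏ/2

For a virtual particle borrowing energy ΔE, the maximum lifetime is:
Δt_max = ℏ/(2ΔE)

Converting energy:
ΔE = 935.9 MeV = 1.499e-10 J

Δt_max = (1.055e-34 J·s) / (2 × 1.499e-10 J)
Δt_max = 3.516e-25 s = 3.516 × 10^-25 s

Virtual particles with higher borrowed energy exist for shorter times.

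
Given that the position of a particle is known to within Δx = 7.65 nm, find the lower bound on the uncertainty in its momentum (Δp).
6.893 × 10^-27 kg·m/s

Using the Heisenberg uncertainty principle:
ΔxΔp ≥ ℏ/2

The minimum uncertainty in momentum is:
Δp_min = ℏ/(2Δx)
Δp_min = (1.055e-34 J·s) / (2 × 7.650e-09 m)
Δp_min = 6.893e-27 kg·m/s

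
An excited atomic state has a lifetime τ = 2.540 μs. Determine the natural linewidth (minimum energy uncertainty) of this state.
129.569 peV

Using the energy-time uncertainty principle:
ΔEΔt ≥ ℏ/2

The lifetime τ represents the time uncertainty Δt.
The natural linewidth (minimum energy uncertainty) is:

ΔE = ℏ/(2τ)
ΔE = (1.055e-34 J·s) / (2 × 2.540e-06 s)
ΔE = 2.076e-29 J = 129.569 peV

This natural linewidth limits the precision of spectroscopic measurements.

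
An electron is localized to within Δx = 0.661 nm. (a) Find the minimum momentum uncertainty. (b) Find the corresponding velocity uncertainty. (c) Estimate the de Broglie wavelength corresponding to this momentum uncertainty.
(a) Δp_min = 7.977 × 10^-26 kg·m/s
(b) Δv_min = 87.570 km/s
(c) λ_dB = 8.306 nm

Step-by-step:

(a) From the uncertainty principle:
Δp_min = ℏ/(2Δx) = (1.055e-34 J·s)/(2 × 6.610e-10 m) = 7.977e-26 kg·m/s

(b) The velocity uncertainty:
Δv = Δp/m = (7.977e-26 kg·m/s)/(9.109e-31 kg) = 8.757e+04 m/s = 87.570 km/s

(c) The de Broglie wavelength for this momentum:
λ = h/p = (6.626e-34 J·s)/(7.977e-26 kg·m/s) = 8.306e-09 m = 8.306 nm

Note: The de Broglie wavelength is comparable to the localization size, as expected from wave-particle duality.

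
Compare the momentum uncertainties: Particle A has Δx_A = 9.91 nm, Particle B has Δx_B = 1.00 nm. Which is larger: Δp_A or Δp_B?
Particle B has the larger minimum momentum uncertainty, by a factor of 9.91.

For each particle, the minimum momentum uncertainty is Δp_min = ℏ/(2Δx):

Particle A: Δp_A = ℏ/(2×9.910e-09 m) = 5.321e-27 kg·m/s
Particle B: Δp_B = ℏ/(2×1.000e-09 m) = 5.273e-26 kg·m/s

Ratio: Δp_B/Δp_A = 9.91

Since Δp_min ∝ 1/Δx, the particle with smaller position uncertainty (B) has larger momentum uncertainty.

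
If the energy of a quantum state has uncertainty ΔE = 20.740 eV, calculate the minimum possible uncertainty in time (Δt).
15.868 as

Using the energy-time uncertainty principle:
ΔEΔt ≥ ℏ/2

The minimum uncertainty in time is:
Δt_min = ℏ/(2ΔE)
Δt_min = (1.055e-34 J·s) / (2 × 3.323e-18 J)
Δt_min = 1.587e-17 s = 15.868 as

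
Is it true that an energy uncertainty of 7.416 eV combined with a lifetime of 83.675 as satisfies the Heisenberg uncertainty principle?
Yes, it satisfies the uncertainty relation.

Calculate the product ΔEΔt:
ΔE = 7.416 eV = 1.188e-18 J
ΔEΔt = (1.188e-18 J) × (8.367e-17 s)
ΔEΔt = 9.942e-35 J·s

Compare to the minimum allowed value ℏ/2:
ℏ/2 = 5.273e-35 J·s

Since ΔEΔt = 9.942e-35 J·s ≥ 5.273e-35 J·s = ℏ/2,
this satisfies the uncertainty relation.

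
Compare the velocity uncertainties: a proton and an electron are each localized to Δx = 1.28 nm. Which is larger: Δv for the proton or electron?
The electron has the larger minimum velocity uncertainty, by a ratio of 1836.2.

For both particles, Δp_min = ℏ/(2Δx) = 4.119e-26 kg·m/s (same for both).

The velocity uncertainty is Δv = Δp/m:
- proton: Δv = 4.119e-26 / 1.673e-27 = 2.463e+01 m/s = 24.629 m/s
- electron: Δv = 4.119e-26 / 9.109e-31 = 4.522e+04 m/s = 45.222 km/s

Ratio: 4.522e+04 / 2.463e+01 = 1836.2

The lighter particle has larger velocity uncertainty because Δv ∝ 1/m.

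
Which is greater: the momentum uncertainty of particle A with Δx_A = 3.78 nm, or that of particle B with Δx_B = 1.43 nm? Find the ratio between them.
Particle B has the larger minimum momentum uncertainty, by a factor of 2.64.

For each particle, the minimum momentum uncertainty is Δp_min = ℏ/(2Δx):

Particle A: Δp_A = ℏ/(2×3.780e-09 m) = 1.395e-26 kg·m/s
Particle B: Δp_B = ℏ/(2×1.430e-09 m) = 3.687e-26 kg·m/s

Ratio: Δp_B/Δp_A = 2.64

Since Δp_min ∝ 1/Δx, the particle with smaller position uncertainty (B) has larger momentum uncertainty.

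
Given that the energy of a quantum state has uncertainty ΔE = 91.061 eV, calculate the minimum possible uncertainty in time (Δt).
3.614 as

Using the energy-time uncertainty principle:
ΔEΔt ≥ ℏ/2

The minimum uncertainty in time is:
Δt_min = ℏ/(2ΔE)
Δt_min = (1.055e-34 J·s) / (2 × 1.459e-17 J)
Δt_min = 3.614e-18 s = 3.614 as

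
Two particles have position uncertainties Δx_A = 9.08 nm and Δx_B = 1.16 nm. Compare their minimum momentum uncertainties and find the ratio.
Particle B has the larger minimum momentum uncertainty, by a factor of 7.83.

For each particle, the minimum momentum uncertainty is Δp_min = ℏ/(2Δx):

Particle A: Δp_A = ℏ/(2×9.080e-09 m) = 5.807e-27 kg·m/s
Particle B: Δp_B = ℏ/(2×1.160e-09 m) = 4.546e-26 kg·m/s

Ratio: Δp_B/Δp_A = 7.83

Since Δp_min ∝ 1/Δx, the particle with smaller position uncertainty (B) has larger momentum uncertainty.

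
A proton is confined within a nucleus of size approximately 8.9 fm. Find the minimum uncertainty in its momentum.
5.925 × 10^-21 kg·m/s

Using the Heisenberg uncertainty principle:
ΔxΔp ≥ ℏ/2

With Δx ≈ L = 8.900e-15 m (the confinement size):
Δp_min = ℏ/(2Δx)
Δp_min = (1.055e-34 J·s) / (2 × 8.900e-15 m)
Δp_min = 5.925e-21 kg·m/s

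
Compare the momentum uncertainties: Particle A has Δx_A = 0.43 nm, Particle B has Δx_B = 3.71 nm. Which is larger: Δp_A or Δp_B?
Particle A has the larger minimum momentum uncertainty, by a factor of 8.63.

For each particle, the minimum momentum uncertainty is Δp_min = ℏ/(2Δx):

Particle A: Δp_A = ℏ/(2×4.300e-10 m) = 1.226e-25 kg·m/s
Particle B: Δp_B = ℏ/(2×3.710e-09 m) = 1.421e-26 kg·m/s

Ratio: Δp_A/Δp_B = 8.63

Since Δp_min ∝ 1/Δx, the particle with smaller position uncertainty (A) has larger momentum uncertainty.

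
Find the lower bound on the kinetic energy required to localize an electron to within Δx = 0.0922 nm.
1.120 eV

Localizing a particle requires giving it sufficient momentum uncertainty:

1. From uncertainty principle: Δp ≥ ℏ/(2Δx)
   Δp_min = (1.055e-34 J·s) / (2 × 9.220e-11 m)
   Δp_min = 5.719e-25 kg·m/s

2. This momentum uncertainty corresponds to kinetic energy:
   KE ≈ (Δp)²/(2m) = (5.719e-25)²/(2 × 9.109e-31 kg)
   KE = 1.795e-19 J = 1.120 eV

Tighter localization requires more energy.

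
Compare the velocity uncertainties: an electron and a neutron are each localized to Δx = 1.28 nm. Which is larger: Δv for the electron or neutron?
The electron has the larger minimum velocity uncertainty, by a ratio of 1838.7.

For both particles, Δp_min = ℏ/(2Δx) = 4.119e-26 kg·m/s (same for both).

The velocity uncertainty is Δv = Δp/m:
- electron: Δv = 4.119e-26 / 9.109e-31 = 4.522e+04 m/s = 45.222 km/s
- neutron: Δv = 4.119e-26 / 1.675e-27 = 2.459e+01 m/s = 24.595 m/s

Ratio: 4.522e+04 / 2.459e+01 = 1838.7

The lighter particle has larger velocity uncertainty because Δv ∝ 1/m.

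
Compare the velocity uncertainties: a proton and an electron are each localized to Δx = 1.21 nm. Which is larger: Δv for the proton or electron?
The electron has the larger minimum velocity uncertainty, by a ratio of 1836.2.

For both particles, Δp_min = ℏ/(2Δx) = 4.358e-26 kg·m/s (same for both).

The velocity uncertainty is Δv = Δp/m:
- proton: Δv = 4.358e-26 / 1.673e-27 = 2.605e+01 m/s = 26.053 m/s
- electron: Δv = 4.358e-26 / 9.109e-31 = 4.784e+04 m/s = 47.838 km/s

Ratio: 4.784e+04 / 2.605e+01 = 1836.2

The lighter particle has larger velocity uncertainty because Δv ∝ 1/m.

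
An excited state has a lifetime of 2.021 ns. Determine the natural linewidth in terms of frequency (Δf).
39.375 MHz

Using the energy-time uncertainty principle and E = hf:
ΔEΔt ≥ ℏ/2
hΔf·Δt ≥ ℏ/2

The minimum frequency uncertainty is:
Δf = ℏ/(2hτ) = 1/(4πτ)
Δf = 1/(4π × 2.021e-09 s)
Δf = 3.938e+07 Hz = 39.375 MHz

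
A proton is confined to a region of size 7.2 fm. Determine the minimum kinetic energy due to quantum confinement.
100.067 keV

Using the uncertainty principle:

1. Position uncertainty: Δx ≈ 7.200e-15 m
2. Minimum momentum uncertainty: Δp = ℏ/(2Δx) = 7.323e-21 kg·m/s
3. Minimum kinetic energy:
   KE = (Δp)²/(2m) = (7.323e-21)²/(2 × 1.673e-27 kg)
   KE = 1.603e-14 J = 100.067 keV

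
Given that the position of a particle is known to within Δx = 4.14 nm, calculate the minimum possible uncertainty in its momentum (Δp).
1.274 × 10^-26 kg·m/s

Using the Heisenberg uncertainty principle:
ΔxΔp ≥ ℏ/2

The minimum uncertainty in momentum is:
Δp_min = ℏ/(2Δx)
Δp_min = (1.055e-34 J·s) / (2 × 4.140e-09 m)
Δp_min = 1.274e-26 kg·m/s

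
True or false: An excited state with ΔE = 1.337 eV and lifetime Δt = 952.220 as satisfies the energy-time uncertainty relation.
Yes, it satisfies the uncertainty relation.

Calculate the product ΔEΔt:
ΔE = 1.337 eV = 2.142e-19 J
ΔEΔt = (2.142e-19 J) × (9.522e-16 s)
ΔEΔt = 2.040e-34 J·s

Compare to the minimum allowed value ℏ/2:
ℏ/2 = 5.273e-35 J·s

Since ΔEΔt = 2.040e-34 J·s ≥ 5.273e-35 J·s = ℏ/2,
this satisfies the uncertainty relation.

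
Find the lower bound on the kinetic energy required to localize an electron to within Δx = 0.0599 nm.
2.655 eV

Localizing a particle requires giving it sufficient momentum uncertainty:

1. From uncertainty principle: Δp ≥ ℏ/(2Δx)
   Δp_min = (1.055e-34 J·s) / (2 × 5.990e-11 m)
   Δp_min = 8.803e-25 kg·m/s

2. This momentum uncertainty corresponds to kinetic energy:
   KE ≈ (Δp)²/(2m) = (8.803e-25)²/(2 × 9.109e-31 kg)
   KE = 4.253e-19 J = 2.655 eV

Tighter localization requires more energy.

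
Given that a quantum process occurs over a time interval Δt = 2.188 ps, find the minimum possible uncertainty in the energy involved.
150.414 μeV

Using the energy-time uncertainty principle:
ΔEΔt ≥ ℏ/2

The minimum uncertainty in energy is:
ΔE_min = ℏ/(2Δt)
ΔE_min = (1.055e-34 J·s) / (2 × 2.188e-12 s)
ΔE_min = 2.410e-23 J = 150.414 μeV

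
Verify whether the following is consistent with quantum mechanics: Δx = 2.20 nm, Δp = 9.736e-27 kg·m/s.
No, it violates the uncertainty principle (impossible measurement).

Calculate the product ΔxΔp:
ΔxΔp = (2.200e-09 m) × (9.736e-27 kg·m/s)
ΔxΔp = 2.142e-35 J·s

Compare to the minimum allowed value ℏ/2:
ℏ/2 = 5.273e-35 J·s

Since ΔxΔp = 2.142e-35 J·s < 5.273e-35 J·s = ℏ/2,
the measurement violates the uncertainty principle.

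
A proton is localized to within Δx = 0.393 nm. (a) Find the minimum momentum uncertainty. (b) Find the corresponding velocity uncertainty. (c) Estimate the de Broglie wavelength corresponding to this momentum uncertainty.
(a) Δp_min = 1.342 × 10^-25 kg·m/s
(b) Δv_min = 80.215 m/s
(c) λ_dB = 4.939 nm

Step-by-step:

(a) From the uncertainty principle:
Δp_min = ℏ/(2Δx) = (1.055e-34 J·s)/(2 × 3.930e-10 m) = 1.342e-25 kg·m/s

(b) The velocity uncertainty:
Δv = Δp/m = (1.342e-25 kg·m/s)/(1.673e-27 kg) = 8.022e+01 m/s = 80.215 m/s

(c) The de Broglie wavelength for this momentum:
λ = h/p = (6.626e-34 J·s)/(1.342e-25 kg·m/s) = 4.939e-09 m = 4.939 nm

Note: The de Broglie wavelength is comparable to the localization size, as expected from wave-particle duality.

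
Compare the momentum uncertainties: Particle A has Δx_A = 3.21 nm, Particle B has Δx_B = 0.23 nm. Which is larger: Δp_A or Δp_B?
Particle B has the larger minimum momentum uncertainty, by a factor of 13.96.

For each particle, the minimum momentum uncertainty is Δp_min = ℏ/(2Δx):

Particle A: Δp_A = ℏ/(2×3.210e-09 m) = 1.643e-26 kg·m/s
Particle B: Δp_B = ℏ/(2×2.300e-10 m) = 2.293e-25 kg·m/s

Ratio: Δp_B/Δp_A = 13.96

Since Δp_min ∝ 1/Δx, the particle with smaller position uncertainty (B) has larger momentum uncertainty.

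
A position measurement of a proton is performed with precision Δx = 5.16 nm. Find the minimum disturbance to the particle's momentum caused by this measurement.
1.022 × 10^-26 kg·m/s

The uncertainty principle implies that measuring position disturbs momentum:
ΔxΔp ≥ ℏ/2

When we measure position with precision Δx, we necessarily introduce a momentum uncertainty:
Δp ≥ ℏ/(2Δx)
Δp_min = (1.055e-34 J·s) / (2 × 5.160e-09 m)
Δp_min = 1.022e-26 kg·m/s

The more precisely we measure position, the greater the momentum disturbance.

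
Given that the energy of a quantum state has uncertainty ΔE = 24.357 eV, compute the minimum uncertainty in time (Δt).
13.512 as

Using the energy-time uncertainty principle:
ΔEΔt ≥ ℏ/2

The minimum uncertainty in time is:
Δt_min = ℏ/(2ΔE)
Δt_min = (1.055e-34 J·s) / (2 × 3.902e-18 J)
Δt_min = 1.351e-17 s = 13.512 as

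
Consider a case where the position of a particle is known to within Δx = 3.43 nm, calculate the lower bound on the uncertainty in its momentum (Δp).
1.537 × 10^-26 kg·m/s

Using the Heisenberg uncertainty principle:
ΔxΔp ≥ ℏ/2

The minimum uncertainty in momentum is:
Δp_min = ℏ/(2Δx)
Δp_min = (1.055e-34 J·s) / (2 × 3.430e-09 m)
Δp_min = 1.537e-26 kg·m/s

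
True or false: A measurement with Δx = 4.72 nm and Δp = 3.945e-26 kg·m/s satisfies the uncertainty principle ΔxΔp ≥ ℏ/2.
Yes, it satisfies the uncertainty principle.

Calculate the product ΔxΔp:
ΔxΔp = (4.720e-09 m) × (3.945e-26 kg·m/s)
ΔxΔp = 1.862e-34 J·s

Compare to the minimum allowed value ℏ/2:
ℏ/2 = 5.273e-35 J·s

Since ΔxΔp = 1.862e-34 J·s ≥ 5.273e-35 J·s = ℏ/2,
the measurement satisfies the uncertainty principle.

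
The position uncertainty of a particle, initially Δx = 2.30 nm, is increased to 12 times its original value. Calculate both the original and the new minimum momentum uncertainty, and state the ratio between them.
Original Δp_min = 2.293 × 10^-26 kg·m/s; new Δp'_min = 1.910 × 10^-27 kg·m/s; ratio Δp'_min/Δp_min = 1/12.

From the uncertainty principle ΔxΔp ≥ ℏ/2, the minimum momentum uncertainty is Δp_min = ℏ/(2Δx).

Original (Δx = 2.30 nm = 2.300e-09 m):
Δp_min = (1.055e-34 J·s)/(2 × 2.300e-09 m) = 2.293e-26 kg·m/s

When Δx → 12Δx:
Δp'_min = ℏ/(2 × 12Δx) = (1/12) × ℏ/(2Δx) = (1/12) × Δp_min
Δp'_min = 1/12 × 2.293e-26 kg·m/s = 1.910e-27 kg·m/s

Since Δp_min ∝ 1/Δx, when Δx is increased to 12 times its original value, Δp_min decreases to 1/12 of its original value.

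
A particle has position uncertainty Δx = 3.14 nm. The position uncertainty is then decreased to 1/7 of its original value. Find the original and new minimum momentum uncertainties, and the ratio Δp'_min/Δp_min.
Original Δp_min = 1.679 × 10^-26 kg·m/s; new Δp'_min = 1.175 × 10^-25 kg·m/s; ratio Δp'_min/Δp_min = 7.

From the uncertainty principle ΔxΔp ≥ ℏ/2, the minimum momentum uncertainty is Δp_min = ℏ/(2Δx).

Original (Δx = 3.14 nm = 3.140e-09 m):
Δp_min = (1.055e-34 J·s)/(2 × 3.140e-09 m) = 1.679e-26 kg·m/s

When Δx → (1/7)Δx:
Δp'_min = ℏ/(2 × (1/7)Δx) = 7 × ℏ/(2Δx) = 7 × Δp_min
Δp'_min = 7 × 1.679e-26 kg·m/s = 1.175e-25 kg·m/s

Since Δp_min ∝ 1/Δx, when Δx is decreased to 1/7 of its original value, Δp_min increases to 7 times its original value.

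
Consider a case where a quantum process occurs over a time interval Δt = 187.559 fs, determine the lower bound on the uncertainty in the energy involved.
1.755 meV

Using the energy-time uncertainty principle:
ΔEΔt ≥ ℏ/2

The minimum uncertainty in energy is:
ΔE_min = ℏ/(2Δt)
ΔE_min = (1.055e-34 J·s) / (2 × 1.876e-13 s)
ΔE_min = 2.811e-22 J = 1.755 meV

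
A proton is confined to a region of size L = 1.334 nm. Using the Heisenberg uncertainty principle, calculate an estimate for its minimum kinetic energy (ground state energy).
2.915 μeV

Using the uncertainty principle to estimate ground state energy:

1. The position uncertainty is approximately the confinement size:
   Δx ≈ L = 1.334e-09 m

2. From ΔxΔp ≥ ℏ/2, the minimum momentum uncertainty is:
   Δp ≈ ℏ/(2L) = 3.953e-26 kg·m/s

3. The kinetic energy is approximately:
   KE ≈ (Δp)²/(2m) = (3.953e-26)²/(2 × 1.673e-27 kg)
   KE ≈ 4.670e-25 J = 2.915 μeV

This is an order-of-magnitude estimate of the ground state energy.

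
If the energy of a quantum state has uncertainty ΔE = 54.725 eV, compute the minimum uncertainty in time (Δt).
6.014 as

Using the energy-time uncertainty principle:
ΔEΔt ≥ ℏ/2

The minimum uncertainty in time is:
Δt_min = ℏ/(2ΔE)
Δt_min = (1.055e-34 J·s) / (2 × 8.768e-18 J)
Δt_min = 6.014e-18 s = 6.014 as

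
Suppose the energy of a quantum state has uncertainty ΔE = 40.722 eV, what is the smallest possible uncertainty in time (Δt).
8.082 as

Using the energy-time uncertainty principle:
ΔEΔt ≥ ℏ/2

The minimum uncertainty in time is:
Δt_min = ℏ/(2ΔE)
Δt_min = (1.055e-34 J·s) / (2 × 6.524e-18 J)
Δt_min = 8.082e-18 s = 8.082 as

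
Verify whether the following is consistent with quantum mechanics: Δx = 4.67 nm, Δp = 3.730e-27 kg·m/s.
No, it violates the uncertainty principle (impossible measurement).

Calculate the product ΔxΔp:
ΔxΔp = (4.670e-09 m) × (3.730e-27 kg·m/s)
ΔxΔp = 1.742e-35 J·s

Compare to the minimum allowed value ℏ/2:
ℏ/2 = 5.273e-35 J·s

Since ΔxΔp = 1.742e-35 J·s < 5.273e-35 J·s = ℏ/2,
the measurement violates the uncertainty principle.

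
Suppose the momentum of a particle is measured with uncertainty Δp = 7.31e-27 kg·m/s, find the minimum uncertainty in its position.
7.213 nm

Using the Heisenberg uncertainty principle:
ΔxΔp ≥ ℏ/2

The minimum uncertainty in position is:
Δx_min = ℏ/(2Δp)
Δx_min = (1.055e-34 J·s) / (2 × 7.310e-27 kg·m/s)
Δx_min = 7.213e-09 m = 7.213 nm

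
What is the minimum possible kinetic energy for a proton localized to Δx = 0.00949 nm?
57.600 meV

Localizing a particle requires giving it sufficient momentum uncertainty:

1. From uncertainty principle: Δp ≥ ℏ/(2Δx)
   Δp_min = (1.055e-34 J·s) / (2 × 9.490e-12 m)
   Δp_min = 5.556e-24 kg·m/s

2. This momentum uncertainty corresponds to kinetic energy:
   KE ≈ (Δp)²/(2m) = (5.556e-24)²/(2 × 1.673e-27 kg)
   KE = 9.229e-21 J = 57.600 meV

Tighter localization requires more energy.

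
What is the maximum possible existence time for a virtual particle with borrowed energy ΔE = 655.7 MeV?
5.019 × 10^-25 s

Using the energy-time uncertainty principle:
ΔEΔt ≥ ℏ/2

For a virtual particle borrowing energy ΔE, the maximum lifetime is:
Δt_max = ℏ/(2ΔE)

Converting energy:
ΔE = 655.7 MeV = 1.051e-10 J

Δt_max = (1.055e-34 J·s) / (2 × 1.051e-10 J)
Δt_max = 5.019e-25 s = 5.019 × 10^-25 s

Virtual particles with higher borrowed energy exist for shorter times.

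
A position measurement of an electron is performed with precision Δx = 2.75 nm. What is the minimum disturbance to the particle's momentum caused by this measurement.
1.917 × 10^-26 kg·m/s

The uncertainty principle implies that measuring position disturbs momentum:
ΔxΔp ≥ ℏ/2

When we measure position with precision Δx, we necessarily introduce a momentum uncertainty:
Δp ≥ ℏ/(2Δx)
Δp_min = (1.055e-34 J·s) / (2 × 2.750e-09 m)
Δp_min = 1.917e-26 kg·m/s

The more precisely we measure position, the greater the momentum disturbance.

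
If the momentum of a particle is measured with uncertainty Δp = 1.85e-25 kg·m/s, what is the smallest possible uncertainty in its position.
285.019 pm

Using the Heisenberg uncertainty principle:
ΔxΔp ≥ ℏ/2

The minimum uncertainty in position is:
Δx_min = ℏ/(2Δp)
Δx_min = (1.055e-34 J·s) / (2 × 1.850e-25 kg·m/s)
Δx_min = 2.850e-10 m = 285.019 pm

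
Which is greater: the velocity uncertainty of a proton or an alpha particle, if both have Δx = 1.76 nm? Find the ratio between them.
The proton has the larger minimum velocity uncertainty, by a ratio of 4.0.

For both particles, Δp_min = ℏ/(2Δx) = 2.996e-26 kg·m/s (same for both).

The velocity uncertainty is Δv = Δp/m:
- proton: Δv = 2.996e-26 / 1.673e-27 = 1.791e+01 m/s = 17.912 m/s
- alpha particle: Δv = 2.996e-26 / 6.645e-27 = 4.509e+00 m/s = 4.509 m/s

Ratio: 1.791e+01 / 4.509e+00 = 4.0

The lighter particle has larger velocity uncertainty because Δv ∝ 1/m.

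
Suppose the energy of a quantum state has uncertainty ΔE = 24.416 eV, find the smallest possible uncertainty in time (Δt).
13.479 as

Using the energy-time uncertainty principle:
ΔEΔt ≥ ℏ/2

The minimum uncertainty in time is:
Δt_min = ℏ/(2ΔE)
Δt_min = (1.055e-34 J·s) / (2 × 3.912e-18 J)
Δt_min = 1.348e-17 s = 13.479 as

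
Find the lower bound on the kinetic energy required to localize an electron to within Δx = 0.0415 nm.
5.531 eV

Localizing a particle requires giving it sufficient momentum uncertainty:

1. From uncertainty principle: Δp ≥ ℏ/(2Δx)
   Δp_min = (1.055e-34 J·s) / (2 × 4.150e-11 m)
   Δp_min = 1.271e-24 kg·m/s

2. This momentum uncertainty corresponds to kinetic energy:
   KE ≈ (Δp)²/(2m) = (1.271e-24)²/(2 × 9.109e-31 kg)
   KE = 8.861e-19 J = 5.531 eV

Tighter localization requires more energy.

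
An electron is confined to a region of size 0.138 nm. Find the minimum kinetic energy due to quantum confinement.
500.155 meV

Using the uncertainty principle:

1. Position uncertainty: Δx ≈ 1.380e-10 m
2. Minimum momentum uncertainty: Δp = ℏ/(2Δx) = 3.821e-25 kg·m/s
3. Minimum kinetic energy:
   KE = (Δp)²/(2m) = (3.821e-25)²/(2 × 9.109e-31 kg)
   KE = 8.013e-20 J = 500.155 meV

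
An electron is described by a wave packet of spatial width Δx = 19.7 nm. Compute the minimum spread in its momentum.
2.677 × 10^-27 kg·m/s

For a wave packet, the spatial width Δx and momentum spread Δp are related by the uncertainty principle:
ΔxΔp ≥ ℏ/2

The minimum momentum spread is:
Δp_min = ℏ/(2Δx)
Δp_min = (1.055e-34 J·s) / (2 × 1.970e-08 m)
Δp_min = 2.677e-27 kg·m/s

A wave packet cannot have both a well-defined position and well-defined momentum.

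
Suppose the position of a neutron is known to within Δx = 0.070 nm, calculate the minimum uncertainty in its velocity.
449.730 m/s

Using the Heisenberg uncertainty principle and Δp = mΔv:
ΔxΔp ≥ ℏ/2
Δx(mΔv) ≥ ℏ/2

The minimum uncertainty in velocity is:
Δv_min = ℏ/(2mΔx)
Δv_min = (1.055e-34 J·s) / (2 × 1.675e-27 kg × 7.000e-11 m)
Δv_min = 4.497e+02 m/s = 449.730 m/s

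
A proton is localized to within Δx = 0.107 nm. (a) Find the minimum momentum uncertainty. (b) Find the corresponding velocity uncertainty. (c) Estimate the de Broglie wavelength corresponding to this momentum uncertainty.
(a) Δp_min = 4.928 × 10^-25 kg·m/s
(b) Δv_min = 294.622 m/s
(c) λ_dB = 1.345 nm

Step-by-step:

(a) From the uncertainty principle:
Δp_min = ℏ/(2Δx) = (1.055e-34 J·s)/(2 × 1.070e-10 m) = 4.928e-25 kg·m/s

(b) The velocity uncertainty:
Δv = Δp/m = (4.928e-25 kg·m/s)/(1.673e-27 kg) = 2.946e+02 m/s = 294.622 m/s

(c) The de Broglie wavelength for this momentum:
λ = h/p = (6.626e-34 J·s)/(4.928e-25 kg·m/s) = 1.345e-09 m = 1.345 nm

Note: The de Broglie wavelength is comparable to the localization size, as expected from wave-particle duality.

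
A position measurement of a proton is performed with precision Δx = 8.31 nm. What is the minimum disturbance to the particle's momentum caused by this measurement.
6.345 × 10^-27 kg·m/s

The uncertainty principle implies that measuring position disturbs momentum:
ΔxΔp ≥ ℏ/2

When we measure position with precision Δx, we necessarily introduce a momentum uncertainty:
Δp ≥ ℏ/(2Δx)
Δp_min = (1.055e-34 J·s) / (2 × 8.310e-09 m)
Δp_min = 6.345e-27 kg·m/s

The more precisely we measure position, the greater the momentum disturbance.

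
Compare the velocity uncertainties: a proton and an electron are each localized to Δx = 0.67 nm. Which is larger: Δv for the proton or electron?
The electron has the larger minimum velocity uncertainty, by a ratio of 1836.2.

For both particles, Δp_min = ℏ/(2Δx) = 7.870e-26 kg·m/s (same for both).

The velocity uncertainty is Δv = Δp/m:
- proton: Δv = 7.870e-26 / 1.673e-27 = 4.705e+01 m/s = 47.052 m/s
- electron: Δv = 7.870e-26 / 9.109e-31 = 8.639e+04 m/s = 86.394 km/s

Ratio: 8.639e+04 / 4.705e+01 = 1836.2

The lighter particle has larger velocity uncertainty because Δv ∝ 1/m.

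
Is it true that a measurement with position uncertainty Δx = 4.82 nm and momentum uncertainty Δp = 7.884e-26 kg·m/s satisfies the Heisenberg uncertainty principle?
Yes, it satisfies the uncertainty principle.

Calculate the product ΔxΔp:
ΔxΔp = (4.820e-09 m) × (7.884e-26 kg·m/s)
ΔxΔp = 3.800e-34 J·s

Compare to the minimum allowed value ℏ/2:
ℏ/2 = 5.273e-35 J·s

Since ΔxΔp = 3.800e-34 J·s ≥ 5.273e-35 J·s = ℏ/2,
the measurement satisfies the uncertainty principle.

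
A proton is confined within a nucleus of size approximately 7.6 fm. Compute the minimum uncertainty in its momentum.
6.938 × 10^-21 kg·m/s

Using the Heisenberg uncertainty principle:
ΔxΔp ≥ ℏ/2

With Δx ≈ L = 7.600e-15 m (the confinement size):
Δp_min = ℏ/(2Δx)
Δp_min = (1.055e-34 J·s) / (2 × 7.600e-15 m)
Δp_min = 6.938e-21 kg·m/s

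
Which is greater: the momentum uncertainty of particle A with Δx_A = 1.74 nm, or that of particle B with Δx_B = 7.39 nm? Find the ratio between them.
Particle A has the larger minimum momentum uncertainty, by a factor of 4.25.

For each particle, the minimum momentum uncertainty is Δp_min = ℏ/(2Δx):

Particle A: Δp_A = ℏ/(2×1.740e-09 m) = 3.030e-26 kg·m/s
Particle B: Δp_B = ℏ/(2×7.390e-09 m) = 7.135e-27 kg·m/s

Ratio: Δp_A/Δp_B = 4.25

Since Δp_min ∝ 1/Δx, the particle with smaller position uncertainty (A) has larger momentum uncertainty.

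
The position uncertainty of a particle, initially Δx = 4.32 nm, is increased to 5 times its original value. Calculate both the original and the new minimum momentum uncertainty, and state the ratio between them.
Original Δp_min = 1.221 × 10^-26 kg·m/s; new Δp'_min = 2.441 × 10^-27 kg·m/s; ratio Δp'_min/Δp_min = 1/5.

From the uncertainty principle ΔxΔp ≥ ℏ/2, the minimum momentum uncertainty is Δp_min = ℏ/(2Δx).

Original (Δx = 4.32 nm = 4.320e-09 m):
Δp_min = (1.055e-34 J·s)/(2 × 4.320e-09 m) = 1.221e-26 kg·m/s

When Δx → 5Δx:
Δp'_min = ℏ/(2 × 5Δx) = (1/5) × ℏ/(2Δx) = (1/5) × Δp_min
Δp'_min = 1/5 × 1.221e-26 kg·m/s = 2.441e-27 kg·m/s

Since Δp_min ∝ 1/Δx, when Δx is increased to 5 times its original value, Δp_min decreases to 1/5 of its original value.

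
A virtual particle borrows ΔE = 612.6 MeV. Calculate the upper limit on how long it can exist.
5.372 × 10^-25 s

Using the energy-time uncertainty principle:
ΔEΔt ≥ ℏ/2

For a virtual particle borrowing energy ΔE, the maximum lifetime is:
Δt_max = ℏ/(2ΔE)

Converting energy:
ΔE = 612.6 MeV = 9.815e-11 J

Δt_max = (1.055e-34 J·s) / (2 × 9.815e-11 J)
Δt_max = 5.372e-25 s = 5.372 × 10^-25 s

Virtual particles with higher borrowed energy exist for shorter times.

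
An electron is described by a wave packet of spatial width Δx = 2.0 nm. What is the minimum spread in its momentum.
2.636 × 10^-26 kg·m/s

For a wave packet, the spatial width Δx and momentum spread Δp are related by the uncertainty principle:
ΔxΔp ≥ ℏ/2

The minimum momentum spread is:
Δp_min = ℏ/(2Δx)
Δp_min = (1.055e-34 J·s) / (2 × 2.000e-09 m)
Δp_min = 2.636e-26 kg·m/s

A wave packet cannot have both a well-defined position and well-defined momentum.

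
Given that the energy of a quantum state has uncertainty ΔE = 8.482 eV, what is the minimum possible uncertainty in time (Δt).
38.801 as

Using the energy-time uncertainty principle:
ΔEΔt ≥ ℏ/2

The minimum uncertainty in time is:
Δt_min = ℏ/(2ΔE)
Δt_min = (1.055e-34 J·s) / (2 × 1.359e-18 J)
Δt_min = 3.880e-17 s = 38.801 as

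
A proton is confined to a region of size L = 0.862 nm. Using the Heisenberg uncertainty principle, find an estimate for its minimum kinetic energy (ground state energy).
6.981 μeV

Using the uncertainty principle to estimate ground state energy:

1. The position uncertainty is approximately the confinement size:
   Δx ≈ L = 8.620e-10 m

2. From ΔxΔp ≥ ℏ/2, the minimum momentum uncertainty is:
   Δp ≈ ℏ/(2L) = 6.117e-26 kg·m/s

3. The kinetic energy is approximately:
   KE ≈ (Δp)²/(2m) = (6.117e-26)²/(2 × 1.673e-27 kg)
   KE ≈ 1.119e-24 J = 6.981 μeV

This is an order-of-magnitude estimate of the ground state energy.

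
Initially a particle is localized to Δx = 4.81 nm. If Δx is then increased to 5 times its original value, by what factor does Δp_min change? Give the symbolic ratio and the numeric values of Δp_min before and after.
Original Δp_min = 1.096 × 10^-26 kg·m/s; new Δp'_min = 2.192 × 10^-27 kg·m/s; ratio Δp'_min/Δp_min = 1/5.

From the uncertainty principle ΔxΔp ≥ ℏ/2, the minimum momentum uncertainty is Δp_min = ℏ/(2Δx).

Original (Δx = 4.81 nm = 4.810e-09 m):
Δp_min = (1.055e-34 J·s)/(2 × 4.810e-09 m) = 1.096e-26 kg·m/s

When Δx → 5Δx:
Δp'_min = ℏ/(2 × 5Δx) = (1/5) × ℏ/(2Δx) = (1/5) × Δp_min
Δp'_min = 1/5 × 1.096e-26 kg·m/s = 2.192e-27 kg·m/s

Since Δp_min ∝ 1/Δx, when Δx is increased to 5 times its original value, Δp_min decreases to 1/5 of its original value.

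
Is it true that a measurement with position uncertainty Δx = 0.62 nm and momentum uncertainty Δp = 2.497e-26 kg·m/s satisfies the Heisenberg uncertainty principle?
No, it violates the uncertainty principle (impossible measurement).

Calculate the product ΔxΔp:
ΔxΔp = (6.200e-10 m) × (2.497e-26 kg·m/s)
ΔxΔp = 1.548e-35 J·s

Compare to the minimum allowed value ℏ/2:
ℏ/2 = 5.273e-35 J·s

Since ΔxΔp = 1.548e-35 J·s < 5.273e-35 J·s = ℏ/2,
the measurement violates the uncertainty principle.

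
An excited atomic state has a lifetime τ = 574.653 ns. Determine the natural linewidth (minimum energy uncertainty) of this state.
572.704 peV

Using the energy-time uncertainty principle:
ΔEΔt ≥ ℏ/2

The lifetime τ represents the time uncertainty Δt.
The natural linewidth (minimum energy uncertainty) is:

ΔE = ℏ/(2τ)
ΔE = (1.055e-34 J·s) / (2 × 5.747e-07 s)
ΔE = 9.176e-29 J = 572.704 peV

This natural linewidth limits the precision of spectroscopic measurements.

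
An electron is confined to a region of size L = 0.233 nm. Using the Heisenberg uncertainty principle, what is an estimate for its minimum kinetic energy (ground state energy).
175.449 meV

Using the uncertainty principle to estimate ground state energy:

1. The position uncertainty is approximately the confinement size:
   Δx ≈ L = 2.330e-10 m

2. From ΔxΔp ≥ ℏ/2, the minimum momentum uncertainty is:
   Δp ≈ ℏ/(2L) = 2.263e-25 kg·m/s

3. The kinetic energy is approximately:
   KE ≈ (Δp)²/(2m) = (2.263e-25)²/(2 × 9.109e-31 kg)
   KE ≈ 2.811e-20 J = 175.449 meV

This is an order-of-magnitude estimate of the ground state energy.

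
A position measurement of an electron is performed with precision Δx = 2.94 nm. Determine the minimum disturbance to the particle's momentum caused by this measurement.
1.793 × 10^-26 kg·m/s

The uncertainty principle implies that measuring position disturbs momentum:
ΔxΔp ≥ ℏ/2

When we measure position with precision Δx, we necessarily introduce a momentum uncertainty:
Δp ≥ ℏ/(2Δx)
Δp_min = (1.055e-34 J·s) / (2 × 2.940e-09 m)
Δp_min = 1.793e-26 kg·m/s

The more precisely we measure position, the greater the momentum disturbance.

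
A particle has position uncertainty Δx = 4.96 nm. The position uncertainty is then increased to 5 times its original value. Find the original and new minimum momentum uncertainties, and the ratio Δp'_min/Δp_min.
Original Δp_min = 1.063 × 10^-26 kg·m/s; new Δp'_min = 2.126 × 10^-27 kg·m/s; ratio Δp'_min/Δp_min = 1/5.

From the uncertainty principle ΔxΔp ≥ ℏ/2, the minimum momentum uncertainty is Δp_min = ℏ/(2Δx).

Original (Δx = 4.96 nm = 4.960e-09 m):
Δp_min = (1.055e-34 J·s)/(2 × 4.960e-09 m) = 1.063e-26 kg·m/s

When Δx → 5Δx:
Δp'_min = ℏ/(2 × 5Δx) = (1/5) × ℏ/(2Δx) = (1/5) × Δp_min
Δp'_min = 1/5 × 1.063e-26 kg·m/s = 2.126e-27 kg·m/s

Since Δp_min ∝ 1/Δx, when Δx is increased to 5 times its original value, Δp_min decreases to 1/5 of its original value.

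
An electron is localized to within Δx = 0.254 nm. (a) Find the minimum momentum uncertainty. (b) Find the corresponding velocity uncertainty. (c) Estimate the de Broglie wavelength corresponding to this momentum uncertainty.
(a) Δp_min = 2.076 × 10^-25 kg·m/s
(b) Δv_min = 227.889 km/s
(c) λ_dB = 3.192 nm

Step-by-step:

(a) From the uncertainty principle:
Δp_min = ℏ/(2Δx) = (1.055e-34 J·s)/(2 × 2.540e-10 m) = 2.076e-25 kg·m/s

(b) The velocity uncertainty:
Δv = Δp/m = (2.076e-25 kg·m/s)/(9.109e-31 kg) = 2.279e+05 m/s = 227.889 km/s

(c) The de Broglie wavelength for this momentum:
λ = h/p = (6.626e-34 J·s)/(2.076e-25 kg·m/s) = 3.192e-09 m = 3.192 nm

Note: The de Broglie wavelength is comparable to the localization size, as expected from wave-particle duality.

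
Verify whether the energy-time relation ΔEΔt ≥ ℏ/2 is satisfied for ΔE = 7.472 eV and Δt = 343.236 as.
Yes, it satisfies the uncertainty relation.

Calculate the product ΔEΔt:
ΔE = 7.472 eV = 1.197e-18 J
ΔEΔt = (1.197e-18 J) × (3.432e-16 s)
ΔEΔt = 4.109e-34 J·s

Compare to the minimum allowed value ℏ/2:
ℏ/2 = 5.273e-35 J·s

Since ΔEΔt = 4.109e-34 J·s ≥ 5.273e-35 J·s = ℏ/2,
this satisfies the uncertainty relation.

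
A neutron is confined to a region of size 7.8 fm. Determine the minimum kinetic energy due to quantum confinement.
85.146 keV

Using the uncertainty principle:

1. Position uncertainty: Δx ≈ 7.800e-15 m
2. Minimum momentum uncertainty: Δp = ℏ/(2Δx) = 6.760e-21 kg·m/s
3. Minimum kinetic energy:
   KE = (Δp)²/(2m) = (6.760e-21)²/(2 × 1.675e-27 kg)
   KE = 1.364e-14 J = 85.146 keV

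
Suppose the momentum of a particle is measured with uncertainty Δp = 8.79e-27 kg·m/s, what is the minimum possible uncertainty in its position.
5.999 nm

Using the Heisenberg uncertainty principle:
ΔxΔp ≥ ℏ/2

The minimum uncertainty in position is:
Δx_min = ℏ/(2Δp)
Δx_min = (1.055e-34 J·s) / (2 × 8.790e-27 kg·m/s)
Δx_min = 5.999e-09 m = 5.999 nm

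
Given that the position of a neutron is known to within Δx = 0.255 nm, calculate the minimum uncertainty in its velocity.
123.455 m/s

Using the Heisenberg uncertainty principle and Δp = mΔv:
ΔxΔp ≥ ℏ/2
Δx(mΔv) ≥ ℏ/2

The minimum uncertainty in velocity is:
Δv_min = ℏ/(2mΔx)
Δv_min = (1.055e-34 J·s) / (2 × 1.675e-27 kg × 2.550e-10 m)
Δv_min = 1.235e+02 m/s = 123.455 m/s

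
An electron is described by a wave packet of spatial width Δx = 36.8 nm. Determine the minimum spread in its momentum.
1.433 × 10^-27 kg·m/s

For a wave packet, the spatial width Δx and momentum spread Δp are related by the uncertainty principle:
ΔxΔp ≥ ℏ/2

The minimum momentum spread is:
Δp_min = ℏ/(2Δx)
Δp_min = (1.055e-34 J·s) / (2 × 3.680e-08 m)
Δp_min = 1.433e-27 kg·m/s

A wave packet cannot have both a well-defined position and well-defined momentum.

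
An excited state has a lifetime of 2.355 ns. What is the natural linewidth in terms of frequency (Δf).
33.791 MHz

Using the energy-time uncertainty principle and E = hf:
ΔEΔt ≥ ℏ/2
hΔf·Δt ≥ ℏ/2

The minimum frequency uncertainty is:
Δf = ℏ/(2hτ) = 1/(4πτ)
Δf = 1/(4π × 2.355e-09 s)
Δf = 3.379e+07 Hz = 33.791 MHz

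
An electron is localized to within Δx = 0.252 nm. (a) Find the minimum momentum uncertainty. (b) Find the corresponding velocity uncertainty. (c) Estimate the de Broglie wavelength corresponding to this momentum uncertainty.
(a) Δp_min = 2.092 × 10^-25 kg·m/s
(b) Δv_min = 229.698 km/s
(c) λ_dB = 3.167 nm

Step-by-step:

(a) From the uncertainty principle:
Δp_min = ℏ/(2Δx) = (1.055e-34 J·s)/(2 × 2.520e-10 m) = 2.092e-25 kg·m/s

(b) The velocity uncertainty:
Δv = Δp/m = (2.092e-25 kg·m/s)/(9.109e-31 kg) = 2.297e+05 m/s = 229.698 km/s

(c) The de Broglie wavelength for this momentum:
λ = h/p = (6.626e-34 J·s)/(2.092e-25 kg·m/s) = 3.167e-09 m = 3.167 nm

Note: The de Broglie wavelength is comparable to the localization size, as expected from wave-particle duality.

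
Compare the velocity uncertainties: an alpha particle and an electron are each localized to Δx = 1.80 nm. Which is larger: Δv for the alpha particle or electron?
The electron has the larger minimum velocity uncertainty, by a ratio of 7294.3.

For both particles, Δp_min = ℏ/(2Δx) = 2.929e-26 kg·m/s (same for both).

The velocity uncertainty is Δv = Δp/m:
- alpha particle: Δv = 2.929e-26 / 6.645e-27 = 4.409e+00 m/s = 4.409 m/s
- electron: Δv = 2.929e-26 / 9.109e-31 = 3.216e+04 m/s = 32.158 km/s

Ratio: 3.216e+04 / 4.409e+00 = 7294.3

The lighter particle has larger velocity uncertainty because Δv ∝ 1/m.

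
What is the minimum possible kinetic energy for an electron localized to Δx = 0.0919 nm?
1.128 eV

Localizing a particle requires giving it sufficient momentum uncertainty:

1. From uncertainty principle: Δp ≥ ℏ/(2Δx)
   Δp_min = (1.055e-34 J·s) / (2 × 9.190e-11 m)
   Δp_min = 5.738e-25 kg·m/s

2. This momentum uncertainty corresponds to kinetic energy:
   KE ≈ (Δp)²/(2m) = (5.738e-25)²/(2 × 9.109e-31 kg)
   KE = 1.807e-19 J = 1.128 eV

Tighter localization requires more energy.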